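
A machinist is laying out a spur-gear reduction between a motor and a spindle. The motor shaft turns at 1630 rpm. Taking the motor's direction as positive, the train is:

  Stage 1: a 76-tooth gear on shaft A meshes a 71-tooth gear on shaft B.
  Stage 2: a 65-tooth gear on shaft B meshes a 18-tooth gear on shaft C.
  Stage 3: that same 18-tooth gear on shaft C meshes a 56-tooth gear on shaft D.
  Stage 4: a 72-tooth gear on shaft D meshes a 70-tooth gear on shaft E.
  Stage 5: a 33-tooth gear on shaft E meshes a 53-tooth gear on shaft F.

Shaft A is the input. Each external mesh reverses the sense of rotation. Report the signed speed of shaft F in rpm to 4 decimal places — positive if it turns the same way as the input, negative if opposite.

-1297.0022 rpm (opposite to input, |ω| = 1297.0022 rpm)

Stage 1 [76T→71T]: ω = 1630.0000×76/71 = 1744.7887 rpm, dir flips to −; running = −1744.7887
Stage 2 [65T→18T]: ω = 1744.7887×65/18 = 6300.6260 rpm, dir flips to +; running = +6300.6260
Stage 3 [18T→56T]: ω = 6300.6260×18/56 = 2025.2012 rpm, dir flips to −; running = −2025.2012
Stage 4 [72T→70T]: ω = 2025.2012×72/70 = 2083.0641 rpm, dir flips to +; running = +2083.0641
Stage 5 [33T→53T]: ω = 2083.0641×33/53 = 1297.0022 rpm, dir flips to −; running = −1297.0022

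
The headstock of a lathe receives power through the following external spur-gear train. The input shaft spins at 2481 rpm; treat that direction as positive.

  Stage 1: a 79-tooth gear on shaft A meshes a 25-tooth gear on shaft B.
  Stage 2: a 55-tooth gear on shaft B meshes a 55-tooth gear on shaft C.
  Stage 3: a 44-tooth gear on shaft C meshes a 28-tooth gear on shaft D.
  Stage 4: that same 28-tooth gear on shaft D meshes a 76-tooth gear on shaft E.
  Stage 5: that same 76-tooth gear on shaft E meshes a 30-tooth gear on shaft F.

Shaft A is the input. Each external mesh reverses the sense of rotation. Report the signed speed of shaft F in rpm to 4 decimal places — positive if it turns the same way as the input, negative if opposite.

-11498.6080 rpm (opposite to input, |ω| = 11498.6080 rpm)

Stage 1 [79T→25T]: ω = 2481.0000×79/25 = 7839.9600 rpm, dir flips to −; running = −7839.9600
Stage 2 [55T→55T]: ω = 7839.9600×55/55 = 7839.9600 rpm, dir flips to +; running = +7839.9600
Stage 3 [44T→28T]: ω = 7839.9600×44/28 = 12319.9371 rpm, dir flips to −; running = −12319.9371
Stage 4 [28T→76T]: ω = 12319.9371×28/76 = 4538.9242 rpm, dir flips to +; running = +4538.9242
Stage 5 [76T→30T]: ω = 4538.9242×76/30 = 11498.6080 rpm, dir flips to −; running = −11498.6080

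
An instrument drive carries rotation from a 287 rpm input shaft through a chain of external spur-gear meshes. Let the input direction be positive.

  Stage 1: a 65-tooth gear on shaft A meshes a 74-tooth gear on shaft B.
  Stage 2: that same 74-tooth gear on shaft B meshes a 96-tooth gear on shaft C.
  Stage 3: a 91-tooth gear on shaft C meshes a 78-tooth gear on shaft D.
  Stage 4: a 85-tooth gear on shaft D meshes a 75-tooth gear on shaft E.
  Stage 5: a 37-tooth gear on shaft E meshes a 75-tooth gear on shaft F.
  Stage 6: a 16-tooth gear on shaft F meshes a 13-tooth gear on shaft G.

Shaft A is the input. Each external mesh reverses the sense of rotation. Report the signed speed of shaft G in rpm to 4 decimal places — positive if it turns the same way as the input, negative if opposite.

Stage 1 [65T→74T]: ω = 287.0000×65/74 = 252.0946 rpm, dir flips to −; running = −252.0946
Stage 2 [74T→96T]: ω = 252.0946×74/96 = 194.3229 rpm, dir flips to +; running = +194.3229
Stage 3 [91T→78T]: ω = 194.3229×91/78 = 226.7101 rpm, dir flips to −; running = −226.7101
Stage 4 [85T→75T]: ω = 226.7101×85/75 = 256.9381 rpm, dir flips to +; running = +256.9381
Stage 5 [37T→75T]: ω = 256.9381×37/75 = 126.7561 rpm, dir flips to −; running = −126.7561
Stage 6 [16T→13T]: ω = 126.7561×16/13 = 156.0075 rpm, dir flips to +; running = +156.0075

+156.0075 rpm (same as input, |ω| = 156.0075 rpm)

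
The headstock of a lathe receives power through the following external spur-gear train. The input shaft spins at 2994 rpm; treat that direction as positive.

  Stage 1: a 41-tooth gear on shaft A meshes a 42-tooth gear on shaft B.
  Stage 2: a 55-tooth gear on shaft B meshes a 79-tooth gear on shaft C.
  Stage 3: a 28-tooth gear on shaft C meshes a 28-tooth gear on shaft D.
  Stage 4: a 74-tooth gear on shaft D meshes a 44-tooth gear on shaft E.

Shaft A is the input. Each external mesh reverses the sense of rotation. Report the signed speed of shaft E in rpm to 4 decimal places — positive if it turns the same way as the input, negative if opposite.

+3422.1655 rpm (same as input, |ω| = 3422.1655 rpm)

Stage 1 [41T→42T]: ω = 2994.0000×41/42 = 2922.7143 rpm, dir flips to −; running = −2922.7143
Stage 2 [55T→79T]: ω = 2922.7143×55/79 = 2034.8011 rpm, dir flips to +; running = +2034.8011
Stage 3 [28T→28T]: ω = 2034.8011×28/28 = 2034.8011 rpm, dir flips to −; running = −2034.8011
Stage 4 [74T→44T]: ω = 2034.8011×74/44 = 3422.1655 rpm, dir flips to +; running = +3422.1655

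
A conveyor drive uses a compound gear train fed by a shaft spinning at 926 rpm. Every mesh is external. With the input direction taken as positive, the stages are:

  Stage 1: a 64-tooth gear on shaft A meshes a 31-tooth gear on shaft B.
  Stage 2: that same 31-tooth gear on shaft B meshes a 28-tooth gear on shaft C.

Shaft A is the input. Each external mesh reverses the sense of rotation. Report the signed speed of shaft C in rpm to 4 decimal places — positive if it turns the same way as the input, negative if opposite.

+2116.5714 rpm (same as input, |ω| = 2116.5714 rpm)

Stage 1 [64T→31T]: ω = 926.0000×64/31 = 1911.7419 rpm, dir flips to −; running = −1911.7419
Stage 2 [31T→28T]: ω = 1911.7419×31/28 = 2116.5714 rpm, dir flips to +; running = +2116.5714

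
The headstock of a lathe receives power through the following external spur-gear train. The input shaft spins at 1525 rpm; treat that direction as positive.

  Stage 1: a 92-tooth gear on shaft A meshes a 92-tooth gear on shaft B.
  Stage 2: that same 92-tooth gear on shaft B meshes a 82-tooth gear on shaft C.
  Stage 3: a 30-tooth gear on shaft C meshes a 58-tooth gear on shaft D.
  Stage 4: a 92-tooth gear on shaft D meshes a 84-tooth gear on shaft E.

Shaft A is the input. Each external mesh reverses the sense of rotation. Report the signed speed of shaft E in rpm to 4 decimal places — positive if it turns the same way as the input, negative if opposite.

Stage 1 [92T→92T]: ω = 1525.0000×92/92 = 1525.0000 rpm, dir flips to −; running = −1525.0000
Stage 2 [92T→82T]: ω = 1525.0000×92/82 = 1710.9756 rpm, dir flips to +; running = +1710.9756
Stage 3 [30T→58T]: ω = 1710.9756×30/58 = 884.9874 rpm, dir flips to −; running = −884.9874
Stage 4 [92T→84T]: ω = 884.9874×92/84 = 969.2719 rpm, dir flips to +; running = +969.2719

+969.2719 rpm (same as input, |ω| = 969.2719 rpm)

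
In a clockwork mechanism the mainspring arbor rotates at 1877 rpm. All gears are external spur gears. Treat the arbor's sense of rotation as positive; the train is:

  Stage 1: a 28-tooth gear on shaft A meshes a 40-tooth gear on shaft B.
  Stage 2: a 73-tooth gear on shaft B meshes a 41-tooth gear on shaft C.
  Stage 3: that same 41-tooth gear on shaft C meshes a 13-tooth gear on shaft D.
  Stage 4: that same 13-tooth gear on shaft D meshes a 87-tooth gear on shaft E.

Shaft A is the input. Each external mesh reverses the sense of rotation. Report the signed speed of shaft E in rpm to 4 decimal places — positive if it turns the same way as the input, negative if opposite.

+1102.4678 rpm (same as input, |ω| = 1102.4678 rpm)

Stage 1 [28T→40T]: ω = 1877.0000×28/40 = 1313.9000 rpm, dir flips to −; running = −1313.9000
Stage 2 [73T→41T]: ω = 1313.9000×73/41 = 2339.3829 rpm, dir flips to +; running = +2339.3829
Stage 3 [41T→13T]: ω = 2339.3829×41/13 = 7378.0538 rpm, dir flips to −; running = −7378.0538
Stage 4 [13T→87T]: ω = 7378.0538×13/87 = 1102.4678 rpm, dir flips to +; running = +1102.4678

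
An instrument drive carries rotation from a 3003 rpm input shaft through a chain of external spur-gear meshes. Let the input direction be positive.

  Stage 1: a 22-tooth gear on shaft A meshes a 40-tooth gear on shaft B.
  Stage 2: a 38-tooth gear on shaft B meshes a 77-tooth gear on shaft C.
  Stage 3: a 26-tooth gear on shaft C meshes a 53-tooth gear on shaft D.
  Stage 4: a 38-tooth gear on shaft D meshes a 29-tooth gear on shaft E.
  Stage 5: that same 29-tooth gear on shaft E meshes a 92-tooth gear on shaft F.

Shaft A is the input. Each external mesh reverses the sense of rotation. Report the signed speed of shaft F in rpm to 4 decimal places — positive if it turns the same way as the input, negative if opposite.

-165.1597 rpm (opposite to input, |ω| = 165.1597 rpm)

Stage 1 [22T→40T]: ω = 3003.0000×22/40 = 1651.6500 rpm, dir flips to −; running = −1651.6500
Stage 2 [38T→77T]: ω = 1651.6500×38/77 = 815.1000 rpm, dir flips to +; running = +815.1000
Stage 3 [26T→53T]: ω = 815.1000×26/53 = 399.8604 rpm, dir flips to −; running = −399.8604
Stage 4 [38T→29T]: ω = 399.8604×38/29 = 523.9550 rpm, dir flips to +; running = +523.9550
Stage 5 [29T→92T]: ω = 523.9550×29/92 = 165.1597 rpm, dir flips to −; running = −165.1597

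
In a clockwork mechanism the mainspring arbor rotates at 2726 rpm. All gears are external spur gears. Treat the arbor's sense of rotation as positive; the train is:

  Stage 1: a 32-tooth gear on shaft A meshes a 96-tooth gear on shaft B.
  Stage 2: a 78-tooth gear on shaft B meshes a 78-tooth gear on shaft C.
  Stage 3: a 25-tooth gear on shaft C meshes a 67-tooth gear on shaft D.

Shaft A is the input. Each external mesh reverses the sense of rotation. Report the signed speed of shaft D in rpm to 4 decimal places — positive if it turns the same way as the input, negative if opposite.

-339.0547 rpm (opposite to input, |ω| = 339.0547 rpm)

Stage 1 [32T→96T]: ω = 2726.0000×32/96 = 908.6667 rpm, dir flips to −; running = −908.6667
Stage 2 [78T→78T]: ω = 908.6667×78/78 = 908.6667 rpm, dir flips to +; running = +908.6667
Stage 3 [25T→67T]: ω = 908.6667×25/67 = 339.0547 rpm, dir flips to −; running = −339.0547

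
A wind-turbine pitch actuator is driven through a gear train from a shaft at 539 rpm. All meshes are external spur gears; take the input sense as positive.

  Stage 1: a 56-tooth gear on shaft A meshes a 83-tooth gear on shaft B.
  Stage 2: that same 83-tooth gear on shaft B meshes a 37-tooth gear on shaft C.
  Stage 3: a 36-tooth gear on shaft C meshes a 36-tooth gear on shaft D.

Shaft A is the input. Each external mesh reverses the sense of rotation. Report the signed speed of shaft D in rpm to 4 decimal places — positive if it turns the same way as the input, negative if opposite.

Stage 1 [56T→83T]: ω = 539.0000×56/83 = 363.6627 rpm, dir flips to −; running = −363.6627
Stage 2 [83T→37T]: ω = 363.6627×83/37 = 815.7838 rpm, dir flips to +; running = +815.7838
Stage 3 [36T→36T]: ω = 815.7838×36/36 = 815.7838 rpm, dir flips to −; running = −815.7838

-815.7838 rpm (opposite to input, |ω| = 815.7838 rpm)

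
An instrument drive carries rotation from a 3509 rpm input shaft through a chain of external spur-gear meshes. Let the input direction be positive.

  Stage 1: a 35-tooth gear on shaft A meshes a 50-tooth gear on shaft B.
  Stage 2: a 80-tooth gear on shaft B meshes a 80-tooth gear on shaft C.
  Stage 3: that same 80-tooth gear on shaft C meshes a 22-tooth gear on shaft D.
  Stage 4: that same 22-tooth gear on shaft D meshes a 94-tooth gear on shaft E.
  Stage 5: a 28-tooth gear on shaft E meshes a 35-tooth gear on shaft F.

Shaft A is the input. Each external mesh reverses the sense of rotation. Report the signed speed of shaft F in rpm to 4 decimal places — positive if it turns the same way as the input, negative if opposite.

-1672.3745 rpm (opposite to input, |ω| = 1672.3745 rpm)

Stage 1 [35T→50T]: ω = 3509.0000×35/50 = 2456.3000 rpm, dir flips to −; running = −2456.3000
Stage 2 [80T→80T]: ω = 2456.3000×80/80 = 2456.3000 rpm, dir flips to +; running = +2456.3000
Stage 3 [80T→22T]: ω = 2456.3000×80/22 = 8932.0000 rpm, dir flips to −; running = −8932.0000
Stage 4 [22T→94T]: ω = 8932.0000×22/94 = 2090.4681 rpm, dir flips to +; running = +2090.4681
Stage 5 [28T→35T]: ω = 2090.4681×28/35 = 1672.3745 rpm, dir flips to −; running = −1672.3745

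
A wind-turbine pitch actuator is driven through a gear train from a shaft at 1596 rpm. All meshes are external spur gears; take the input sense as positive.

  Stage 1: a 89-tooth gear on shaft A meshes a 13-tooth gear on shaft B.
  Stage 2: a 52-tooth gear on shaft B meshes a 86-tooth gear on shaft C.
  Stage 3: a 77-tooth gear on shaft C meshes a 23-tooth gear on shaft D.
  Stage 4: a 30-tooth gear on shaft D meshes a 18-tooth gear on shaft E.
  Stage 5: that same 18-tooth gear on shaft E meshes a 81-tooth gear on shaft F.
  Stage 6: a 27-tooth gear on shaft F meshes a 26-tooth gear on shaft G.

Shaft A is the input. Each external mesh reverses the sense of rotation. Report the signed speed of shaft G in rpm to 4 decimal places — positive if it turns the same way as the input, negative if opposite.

+8506.9519 rpm (same as input, |ω| = 8506.9519 rpm)

Stage 1 [89T→13T]: ω = 1596.0000×89/13 = 10926.4615 rpm, dir flips to −; running = −10926.4615
Stage 2 [52T→86T]: ω = 10926.4615×52/86 = 6606.6977 rpm, dir flips to +; running = +6606.6977
Stage 3 [77T→23T]: ω = 6606.6977×77/23 = 22118.0748 rpm, dir flips to −; running = −22118.0748
Stage 4 [30T→18T]: ω = 22118.0748×30/18 = 36863.4580 rpm, dir flips to +; running = +36863.4580
Stage 5 [18T→81T]: ω = 36863.4580×18/81 = 8191.8796 rpm, dir flips to −; running = −8191.8796
Stage 6 [27T→26T]: ω = 8191.8796×27/26 = 8506.9519 rpm, dir flips to +; running = +8506.9519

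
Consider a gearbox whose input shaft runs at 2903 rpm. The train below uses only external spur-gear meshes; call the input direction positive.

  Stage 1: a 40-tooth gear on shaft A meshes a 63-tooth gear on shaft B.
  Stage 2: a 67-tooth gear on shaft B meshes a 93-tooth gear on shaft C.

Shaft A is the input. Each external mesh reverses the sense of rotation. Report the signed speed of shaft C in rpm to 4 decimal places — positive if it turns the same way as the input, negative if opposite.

Stage 1 [40T→63T]: ω = 2903.0000×40/63 = 1843.1746 rpm, dir flips to −; running = −1843.1746
Stage 2 [67T→93T]: ω = 1843.1746×67/93 = 1327.8785 rpm, dir flips to +; running = +1327.8785

+1327.8785 rpm (same as input, |ω| = 1327.8785 rpm)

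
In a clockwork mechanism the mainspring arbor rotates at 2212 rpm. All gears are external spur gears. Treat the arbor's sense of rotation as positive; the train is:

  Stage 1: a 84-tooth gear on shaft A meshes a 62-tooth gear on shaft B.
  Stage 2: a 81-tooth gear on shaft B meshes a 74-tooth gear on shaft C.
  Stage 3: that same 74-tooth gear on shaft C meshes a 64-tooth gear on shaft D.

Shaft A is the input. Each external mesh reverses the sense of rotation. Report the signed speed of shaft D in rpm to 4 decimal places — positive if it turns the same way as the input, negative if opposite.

Stage 1 [84T→62T]: ω = 2212.0000×84/62 = 2996.9032 rpm, dir flips to −; running = −2996.9032
Stage 2 [81T→74T]: ω = 2996.9032×81/74 = 3280.3941 rpm, dir flips to +; running = +3280.3941
Stage 3 [74T→64T]: ω = 3280.3941×74/64 = 3792.9556 rpm, dir flips to −; running = −3792.9556

-3792.9556 rpm (opposite to input, |ω| = 3792.9556 rpm)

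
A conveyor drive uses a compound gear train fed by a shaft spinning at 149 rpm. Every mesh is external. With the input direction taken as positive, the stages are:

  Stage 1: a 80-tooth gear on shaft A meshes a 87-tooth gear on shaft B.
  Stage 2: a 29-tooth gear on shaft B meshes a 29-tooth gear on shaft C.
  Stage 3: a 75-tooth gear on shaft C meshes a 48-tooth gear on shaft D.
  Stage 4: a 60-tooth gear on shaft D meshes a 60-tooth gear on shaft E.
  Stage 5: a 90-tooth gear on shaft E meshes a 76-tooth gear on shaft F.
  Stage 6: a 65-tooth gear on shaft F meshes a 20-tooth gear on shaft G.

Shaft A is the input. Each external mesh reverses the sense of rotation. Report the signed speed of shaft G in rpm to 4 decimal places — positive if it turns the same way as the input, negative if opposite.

+823.9281 rpm (same as input, |ω| = 823.9281 rpm)

Stage 1 [80T→87T]: ω = 149.0000×80/87 = 137.0115 rpm, dir flips to −; running = −137.0115
Stage 2 [29T→29T]: ω = 137.0115×29/29 = 137.0115 rpm, dir flips to +; running = +137.0115
Stage 3 [75T→48T]: ω = 137.0115×75/48 = 214.0805 rpm, dir flips to −; running = −214.0805
Stage 4 [60T→60T]: ω = 214.0805×60/60 = 214.0805 rpm, dir flips to +; running = +214.0805
Stage 5 [90T→76T]: ω = 214.0805×90/76 = 253.5163 rpm, dir flips to −; running = −253.5163
Stage 6 [65T→20T]: ω = 253.5163×65/20 = 823.9281 rpm, dir flips to +; running = +823.9281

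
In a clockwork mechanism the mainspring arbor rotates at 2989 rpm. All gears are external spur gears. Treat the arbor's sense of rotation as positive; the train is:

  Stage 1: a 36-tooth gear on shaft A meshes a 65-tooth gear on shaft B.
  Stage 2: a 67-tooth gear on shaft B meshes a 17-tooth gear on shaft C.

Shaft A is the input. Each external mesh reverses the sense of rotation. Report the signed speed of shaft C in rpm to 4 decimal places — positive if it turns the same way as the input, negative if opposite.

+6524.4054 rpm (same as input, |ω| = 6524.4054 rpm)

Stage 1 [36T→65T]: ω = 2989.0000×36/65 = 1655.4462 rpm, dir flips to −; running = −1655.4462
Stage 2 [67T→17T]: ω = 1655.4462×67/17 = 6524.4054 rpm, dir flips to +; running = +6524.4054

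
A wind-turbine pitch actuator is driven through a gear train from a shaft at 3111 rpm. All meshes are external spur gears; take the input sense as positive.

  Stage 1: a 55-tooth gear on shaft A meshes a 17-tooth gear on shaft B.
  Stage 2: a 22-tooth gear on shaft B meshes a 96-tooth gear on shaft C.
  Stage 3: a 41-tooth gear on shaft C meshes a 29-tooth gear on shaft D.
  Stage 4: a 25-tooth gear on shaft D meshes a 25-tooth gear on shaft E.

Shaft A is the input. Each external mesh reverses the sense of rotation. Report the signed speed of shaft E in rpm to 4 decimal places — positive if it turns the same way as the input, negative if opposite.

+3261.0022 rpm (same as input, |ω| = 3261.0022 rpm)

Stage 1 [55T→17T]: ω = 3111.0000×55/17 = 10065.0000 rpm, dir flips to −; running = −10065.0000
Stage 2 [22T→96T]: ω = 10065.0000×22/96 = 2306.5625 rpm, dir flips to +; running = +2306.5625
Stage 3 [41T→29T]: ω = 2306.5625×41/29 = 3261.0022 rpm, dir flips to −; running = −3261.0022
Stage 4 [25T→25T]: ω = 3261.0022×25/25 = 3261.0022 rpm, dir flips to +; running = +3261.0022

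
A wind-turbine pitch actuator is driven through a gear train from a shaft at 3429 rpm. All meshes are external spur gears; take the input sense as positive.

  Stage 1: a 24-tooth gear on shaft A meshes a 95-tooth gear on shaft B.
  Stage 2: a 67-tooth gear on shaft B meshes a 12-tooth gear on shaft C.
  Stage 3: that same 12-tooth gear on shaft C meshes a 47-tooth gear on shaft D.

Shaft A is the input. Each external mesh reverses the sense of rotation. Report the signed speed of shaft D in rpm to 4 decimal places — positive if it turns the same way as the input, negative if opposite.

-1234.9008 rpm (opposite to input, |ω| = 1234.9008 rpm)

Stage 1 [24T→95T]: ω = 3429.0000×24/95 = 866.2737 rpm, dir flips to −; running = −866.2737
Stage 2 [67T→12T]: ω = 866.2737×67/12 = 4836.6947 rpm, dir flips to +; running = +4836.6947
Stage 3 [12T→47T]: ω = 4836.6947×12/47 = 1234.9008 rpm, dir flips to −; running = −1234.9008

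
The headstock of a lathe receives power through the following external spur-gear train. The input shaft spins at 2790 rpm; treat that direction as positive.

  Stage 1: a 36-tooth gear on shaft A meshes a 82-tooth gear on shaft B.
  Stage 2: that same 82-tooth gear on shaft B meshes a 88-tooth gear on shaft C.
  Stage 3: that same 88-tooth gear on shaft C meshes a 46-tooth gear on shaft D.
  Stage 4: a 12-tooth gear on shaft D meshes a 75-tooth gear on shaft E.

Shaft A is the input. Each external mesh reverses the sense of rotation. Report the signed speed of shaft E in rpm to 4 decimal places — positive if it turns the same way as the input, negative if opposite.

Stage 1 [36T→82T]: ω = 2790.0000×36/82 = 1224.8780 rpm, dir flips to −; running = −1224.8780
Stage 2 [82T→88T]: ω = 1224.8780×82/88 = 1141.3636 rpm, dir flips to +; running = +1141.3636
Stage 3 [88T→46T]: ω = 1141.3636×88/46 = 2183.4783 rpm, dir flips to −; running = −2183.4783
Stage 4 [12T→75T]: ω = 2183.4783×12/75 = 349.3565 rpm, dir flips to +; running = +349.3565

+349.3565 rpm (same as input, |ω| = 349.3565 rpm)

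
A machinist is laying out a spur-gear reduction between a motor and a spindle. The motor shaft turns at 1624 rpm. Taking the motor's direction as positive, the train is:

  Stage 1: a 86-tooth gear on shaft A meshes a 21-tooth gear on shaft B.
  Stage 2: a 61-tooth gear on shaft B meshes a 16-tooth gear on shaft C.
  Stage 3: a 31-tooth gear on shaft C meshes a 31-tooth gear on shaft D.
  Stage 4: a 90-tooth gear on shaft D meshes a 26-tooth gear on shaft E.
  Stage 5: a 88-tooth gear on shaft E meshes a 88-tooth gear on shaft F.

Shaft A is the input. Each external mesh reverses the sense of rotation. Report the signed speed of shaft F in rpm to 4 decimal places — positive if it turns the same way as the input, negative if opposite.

Stage 1 [86T→21T]: ω = 1624.0000×86/21 = 6650.6667 rpm, dir flips to −; running = −6650.6667
Stage 2 [61T→16T]: ω = 6650.6667×61/16 = 25355.6667 rpm, dir flips to +; running = +25355.6667
Stage 3 [31T→31T]: ω = 25355.6667×31/31 = 25355.6667 rpm, dir flips to −; running = −25355.6667
Stage 4 [90T→26T]: ω = 25355.6667×90/26 = 87769.6154 rpm, dir flips to +; running = +87769.6154
Stage 5 [88T→88T]: ω = 87769.6154×88/88 = 87769.6154 rpm, dir flips to −; running = −87769.6154

-87769.6154 rpm (opposite to input, |ω| = 87769.6154 rpm)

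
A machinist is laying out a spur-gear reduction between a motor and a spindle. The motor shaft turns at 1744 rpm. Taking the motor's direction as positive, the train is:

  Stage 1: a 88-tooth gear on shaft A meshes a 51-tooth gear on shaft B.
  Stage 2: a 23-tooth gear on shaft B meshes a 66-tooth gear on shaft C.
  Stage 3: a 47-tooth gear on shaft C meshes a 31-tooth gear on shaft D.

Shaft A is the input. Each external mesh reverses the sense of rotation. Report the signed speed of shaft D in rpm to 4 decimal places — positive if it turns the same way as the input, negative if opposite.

-1589.9338 rpm (opposite to input, |ω| = 1589.9338 rpm)

Stage 1 [88T→51T]: ω = 1744.0000×88/51 = 3009.2549 rpm, dir flips to −; running = −3009.2549
Stage 2 [23T→66T]: ω = 3009.2549×23/66 = 1048.6797 rpm, dir flips to +; running = +1048.6797
Stage 3 [47T→31T]: ω = 1048.6797×47/31 = 1589.9338 rpm, dir flips to −; running = −1589.9338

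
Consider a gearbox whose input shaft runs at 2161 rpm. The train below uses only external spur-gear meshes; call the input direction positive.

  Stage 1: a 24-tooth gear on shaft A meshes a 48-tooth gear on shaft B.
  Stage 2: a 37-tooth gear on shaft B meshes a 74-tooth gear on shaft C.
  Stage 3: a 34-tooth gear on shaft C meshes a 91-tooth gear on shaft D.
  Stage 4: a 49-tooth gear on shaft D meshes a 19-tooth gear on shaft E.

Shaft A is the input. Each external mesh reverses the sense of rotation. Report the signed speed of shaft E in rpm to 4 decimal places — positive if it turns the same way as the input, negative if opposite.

Stage 1 [24T→48T]: ω = 2161.0000×24/48 = 1080.5000 rpm, dir flips to −; running = −1080.5000
Stage 2 [37T→74T]: ω = 1080.5000×37/74 = 540.2500 rpm, dir flips to +; running = +540.2500
Stage 3 [34T→91T]: ω = 540.2500×34/91 = 201.8516 rpm, dir flips to −; running = −201.8516
Stage 4 [49T→19T]: ω = 201.8516×49/19 = 520.5648 rpm, dir flips to +; running = +520.5648

+520.5648 rpm (same as input, |ω| = 520.5648 rpm)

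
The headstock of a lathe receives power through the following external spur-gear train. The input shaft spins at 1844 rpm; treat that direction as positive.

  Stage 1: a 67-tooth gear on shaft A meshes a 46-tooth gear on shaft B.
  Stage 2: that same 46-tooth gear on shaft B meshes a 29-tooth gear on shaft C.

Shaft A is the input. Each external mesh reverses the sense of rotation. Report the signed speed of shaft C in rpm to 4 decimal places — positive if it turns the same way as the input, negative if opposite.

Stage 1 [67T→46T]: ω = 1844.0000×67/46 = 2685.8261 rpm, dir flips to −; running = −2685.8261
Stage 2 [46T→29T]: ω = 2685.8261×46/29 = 4260.2759 rpm, dir flips to +; running = +4260.2759

+4260.2759 rpm (same as input, |ω| = 4260.2759 rpm)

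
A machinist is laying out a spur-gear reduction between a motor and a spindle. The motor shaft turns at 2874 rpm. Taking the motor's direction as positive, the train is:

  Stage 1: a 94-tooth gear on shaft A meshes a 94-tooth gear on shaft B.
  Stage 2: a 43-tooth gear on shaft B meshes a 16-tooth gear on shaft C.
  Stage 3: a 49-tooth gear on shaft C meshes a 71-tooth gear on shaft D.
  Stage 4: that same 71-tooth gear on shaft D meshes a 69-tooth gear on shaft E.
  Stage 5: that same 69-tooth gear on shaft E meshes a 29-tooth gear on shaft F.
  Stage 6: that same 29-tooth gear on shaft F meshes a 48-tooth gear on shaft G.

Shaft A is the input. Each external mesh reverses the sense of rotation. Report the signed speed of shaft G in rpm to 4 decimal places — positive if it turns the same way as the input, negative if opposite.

Stage 1 [94T→94T]: ω = 2874.0000×94/94 = 2874.0000 rpm, dir flips to −; running = −2874.0000
Stage 2 [43T→16T]: ω = 2874.0000×43/16 = 7723.8750 rpm, dir flips to +; running = +7723.8750
Stage 3 [49T→71T]: ω = 7723.8750×49/71 = 5330.5616 rpm, dir flips to −; running = −5330.5616
Stage 4 [71T→69T]: ω = 5330.5616×71/69 = 5485.0707 rpm, dir flips to +; running = +5485.0707
Stage 5 [69T→29T]: ω = 5485.0707×69/29 = 13050.6853 rpm, dir flips to −; running = −13050.6853
Stage 6 [29T→48T]: ω = 13050.6853×29/48 = 7884.7891 rpm, dir flips to +; running = +7884.7891

+7884.7891 rpm (same as input, |ω| = 7884.7891 rpm)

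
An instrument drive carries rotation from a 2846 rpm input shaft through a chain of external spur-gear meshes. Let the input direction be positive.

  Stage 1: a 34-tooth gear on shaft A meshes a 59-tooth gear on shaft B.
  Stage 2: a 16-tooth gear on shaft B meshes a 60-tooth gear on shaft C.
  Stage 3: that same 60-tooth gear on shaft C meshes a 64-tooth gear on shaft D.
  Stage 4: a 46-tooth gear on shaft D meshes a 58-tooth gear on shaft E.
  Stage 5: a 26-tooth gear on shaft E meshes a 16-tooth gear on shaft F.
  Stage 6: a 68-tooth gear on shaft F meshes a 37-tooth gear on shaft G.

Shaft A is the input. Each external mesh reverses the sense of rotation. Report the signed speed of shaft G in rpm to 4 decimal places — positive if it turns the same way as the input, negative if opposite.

Stage 1 [34T→59T]: ω = 2846.0000×34/59 = 1640.0678 rpm, dir flips to −; running = −1640.0678
Stage 2 [16T→60T]: ω = 1640.0678×16/60 = 437.3514 rpm, dir flips to +; running = +437.3514
Stage 3 [60T→64T]: ω = 437.3514×60/64 = 410.0169 rpm, dir flips to −; running = −410.0169
Stage 4 [46T→58T]: ω = 410.0169×46/58 = 325.1859 rpm, dir flips to +; running = +325.1859
Stage 5 [26T→16T]: ω = 325.1859×26/16 = 528.4270 rpm, dir flips to −; running = −528.4270
Stage 6 [68T→37T]: ω = 528.4270×68/37 = 971.1632 rpm, dir flips to +; running = +971.1632

+971.1632 rpm (same as input, |ω| = 971.1632 rpm)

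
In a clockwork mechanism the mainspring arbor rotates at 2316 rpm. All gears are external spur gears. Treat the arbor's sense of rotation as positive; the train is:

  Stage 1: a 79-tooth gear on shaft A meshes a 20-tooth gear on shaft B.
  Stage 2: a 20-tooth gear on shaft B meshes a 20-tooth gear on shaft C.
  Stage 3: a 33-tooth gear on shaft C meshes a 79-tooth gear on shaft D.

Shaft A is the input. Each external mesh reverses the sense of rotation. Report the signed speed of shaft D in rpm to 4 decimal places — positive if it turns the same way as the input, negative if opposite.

-3821.4000 rpm (opposite to input, |ω| = 3821.4000 rpm)

Stage 1 [79T→20T]: ω = 2316.0000×79/20 = 9148.2000 rpm, dir flips to −; running = −9148.2000
Stage 2 [20T→20T]: ω = 9148.2000×20/20 = 9148.2000 rpm, dir flips to +; running = +9148.2000
Stage 3 [33T→79T]: ω = 9148.2000×33/79 = 3821.4000 rpm, dir flips to −; running = −3821.4000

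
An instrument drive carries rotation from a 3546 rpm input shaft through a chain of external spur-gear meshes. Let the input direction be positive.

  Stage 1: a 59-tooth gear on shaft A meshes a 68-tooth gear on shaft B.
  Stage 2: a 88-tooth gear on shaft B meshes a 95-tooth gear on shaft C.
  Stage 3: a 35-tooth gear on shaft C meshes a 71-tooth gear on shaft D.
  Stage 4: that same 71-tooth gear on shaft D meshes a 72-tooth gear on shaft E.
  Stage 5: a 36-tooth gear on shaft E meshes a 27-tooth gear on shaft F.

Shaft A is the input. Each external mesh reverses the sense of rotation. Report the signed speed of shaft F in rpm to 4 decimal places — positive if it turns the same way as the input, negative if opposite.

-1847.2054 rpm (opposite to input, |ω| = 1847.2054 rpm)

Stage 1 [59T→68T]: ω = 3546.0000×59/68 = 3076.6765 rpm, dir flips to −; running = −3076.6765
Stage 2 [88T→95T]: ω = 3076.6765×88/95 = 2849.9740 rpm, dir flips to +; running = +2849.9740
Stage 3 [35T→71T]: ω = 2849.9740×35/71 = 1404.9168 rpm, dir flips to −; running = −1404.9168
Stage 4 [71T→72T]: ω = 1404.9168×71/72 = 1385.4040 rpm, dir flips to +; running = +1385.4040
Stage 5 [36T→27T]: ω = 1385.4040×36/27 = 1847.2054 rpm, dir flips to −; running = −1847.2054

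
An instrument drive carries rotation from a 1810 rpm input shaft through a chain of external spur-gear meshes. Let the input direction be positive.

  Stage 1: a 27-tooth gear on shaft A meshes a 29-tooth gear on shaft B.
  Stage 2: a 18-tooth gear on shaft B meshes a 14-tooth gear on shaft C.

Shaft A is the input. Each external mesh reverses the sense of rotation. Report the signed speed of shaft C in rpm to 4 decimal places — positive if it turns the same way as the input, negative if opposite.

Stage 1 [27T→29T]: ω = 1810.0000×27/29 = 1685.1724 rpm, dir flips to −; running = −1685.1724
Stage 2 [18T→14T]: ω = 1685.1724×18/14 = 2166.6502 rpm, dir flips to +; running = +2166.6502

+2166.6502 rpm (same as input, |ω| = 2166.6502 rpm)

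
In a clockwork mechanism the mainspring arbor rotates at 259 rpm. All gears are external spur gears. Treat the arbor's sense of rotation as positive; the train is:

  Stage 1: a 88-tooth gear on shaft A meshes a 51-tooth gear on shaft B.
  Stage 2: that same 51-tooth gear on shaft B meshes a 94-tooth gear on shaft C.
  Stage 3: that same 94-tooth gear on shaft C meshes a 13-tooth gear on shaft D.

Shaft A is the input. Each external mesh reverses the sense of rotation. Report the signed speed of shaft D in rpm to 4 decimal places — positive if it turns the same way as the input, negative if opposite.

Stage 1 [88T→51T]: ω = 259.0000×88/51 = 446.9020 rpm, dir flips to −; running = −446.9020
Stage 2 [51T→94T]: ω = 446.9020×51/94 = 242.4681 rpm, dir flips to +; running = +242.4681
Stage 3 [94T→13T]: ω = 242.4681×94/13 = 1753.2308 rpm, dir flips to −; running = −1753.2308

-1753.2308 rpm (opposite to input, |ω| = 1753.2308 rpm)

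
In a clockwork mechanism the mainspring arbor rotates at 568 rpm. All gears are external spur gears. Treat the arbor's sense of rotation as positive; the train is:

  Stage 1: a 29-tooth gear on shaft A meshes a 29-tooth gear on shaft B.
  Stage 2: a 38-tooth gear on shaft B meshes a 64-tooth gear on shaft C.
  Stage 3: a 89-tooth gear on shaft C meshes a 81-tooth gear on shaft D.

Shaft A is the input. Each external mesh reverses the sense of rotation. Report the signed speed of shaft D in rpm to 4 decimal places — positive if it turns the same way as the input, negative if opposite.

-370.5586 rpm (opposite to input, |ω| = 370.5586 rpm)

Stage 1 [29T→29T]: ω = 568.0000×29/29 = 568.0000 rpm, dir flips to −; running = −568.0000
Stage 2 [38T→64T]: ω = 568.0000×38/64 = 337.2500 rpm, dir flips to +; running = +337.2500
Stage 3 [89T→81T]: ω = 337.2500×89/81 = 370.5586 rpm, dir flips to −; running = −370.5586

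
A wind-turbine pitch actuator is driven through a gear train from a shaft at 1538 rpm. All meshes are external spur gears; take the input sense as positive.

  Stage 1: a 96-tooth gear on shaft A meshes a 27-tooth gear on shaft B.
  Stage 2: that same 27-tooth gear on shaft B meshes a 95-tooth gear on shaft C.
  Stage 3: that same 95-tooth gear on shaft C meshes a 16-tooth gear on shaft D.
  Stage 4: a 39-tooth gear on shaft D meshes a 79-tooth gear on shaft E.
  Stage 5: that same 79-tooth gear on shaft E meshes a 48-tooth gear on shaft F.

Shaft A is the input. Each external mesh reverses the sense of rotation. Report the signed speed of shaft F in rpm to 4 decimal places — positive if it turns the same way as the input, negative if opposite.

Stage 1 [96T→27T]: ω = 1538.0000×96/27 = 5468.4444 rpm, dir flips to −; running = −5468.4444
Stage 2 [27T→95T]: ω = 5468.4444×27/95 = 1554.1895 rpm, dir flips to +; running = +1554.1895
Stage 3 [95T→16T]: ω = 1554.1895×95/16 = 9228.0000 rpm, dir flips to −; running = −9228.0000
Stage 4 [39T→79T]: ω = 9228.0000×39/79 = 4555.5949 rpm, dir flips to +; running = +4555.5949
Stage 5 [79T→48T]: ω = 4555.5949×79/48 = 7497.7500 rpm, dir flips to −; running = −7497.7500

-7497.7500 rpm (opposite to input, |ω| = 7497.7500 rpm)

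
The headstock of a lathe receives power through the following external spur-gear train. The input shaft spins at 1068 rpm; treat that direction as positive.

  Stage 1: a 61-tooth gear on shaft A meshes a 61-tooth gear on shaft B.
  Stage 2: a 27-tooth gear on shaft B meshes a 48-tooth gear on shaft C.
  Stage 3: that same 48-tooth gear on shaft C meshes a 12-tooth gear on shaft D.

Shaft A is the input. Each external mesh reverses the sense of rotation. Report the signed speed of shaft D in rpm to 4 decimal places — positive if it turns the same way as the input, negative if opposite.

-2403.0000 rpm (opposite to input, |ω| = 2403.0000 rpm)

Stage 1 [61T→61T]: ω = 1068.0000×61/61 = 1068.0000 rpm, dir flips to −; running = −1068.0000
Stage 2 [27T→48T]: ω = 1068.0000×27/48 = 600.7500 rpm, dir flips to +; running = +600.7500
Stage 3 [48T→12T]: ω = 600.7500×48/12 = 2403.0000 rpm, dir flips to −; running = −2403.0000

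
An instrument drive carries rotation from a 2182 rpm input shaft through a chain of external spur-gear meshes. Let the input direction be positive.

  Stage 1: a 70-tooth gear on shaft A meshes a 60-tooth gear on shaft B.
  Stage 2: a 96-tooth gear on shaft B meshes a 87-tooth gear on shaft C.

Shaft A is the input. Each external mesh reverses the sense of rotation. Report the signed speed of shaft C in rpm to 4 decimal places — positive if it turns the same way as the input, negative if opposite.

+2809.0115 rpm (same as input, |ω| = 2809.0115 rpm)

Stage 1 [70T→60T]: ω = 2182.0000×70/60 = 2545.6667 rpm, dir flips to −; running = −2545.6667
Stage 2 [96T→87T]: ω = 2545.6667×96/87 = 2809.0115 rpm, dir flips to +; running = +2809.0115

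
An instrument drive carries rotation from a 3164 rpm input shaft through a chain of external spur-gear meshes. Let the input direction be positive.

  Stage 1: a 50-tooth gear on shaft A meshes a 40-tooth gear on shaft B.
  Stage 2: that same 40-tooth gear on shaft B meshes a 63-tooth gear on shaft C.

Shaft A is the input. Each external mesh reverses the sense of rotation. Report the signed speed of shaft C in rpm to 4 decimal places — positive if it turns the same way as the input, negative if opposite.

Stage 1 [50T→40T]: ω = 3164.0000×50/40 = 3955.0000 rpm, dir flips to −; running = −3955.0000
Stage 2 [40T→63T]: ω = 3955.0000×40/63 = 2511.1111 rpm, dir flips to +; running = +2511.1111

+2511.1111 rpm (same as input, |ω| = 2511.1111 rpm)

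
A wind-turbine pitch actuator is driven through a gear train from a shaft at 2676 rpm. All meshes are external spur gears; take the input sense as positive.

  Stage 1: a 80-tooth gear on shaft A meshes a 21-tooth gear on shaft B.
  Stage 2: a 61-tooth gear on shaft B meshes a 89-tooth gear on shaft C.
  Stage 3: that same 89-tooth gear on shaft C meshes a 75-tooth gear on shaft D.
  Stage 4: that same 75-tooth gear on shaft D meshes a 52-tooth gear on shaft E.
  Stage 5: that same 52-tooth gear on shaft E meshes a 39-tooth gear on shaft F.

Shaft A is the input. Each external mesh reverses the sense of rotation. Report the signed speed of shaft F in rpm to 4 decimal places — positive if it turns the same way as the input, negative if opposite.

-15944.9084 rpm (opposite to input, |ω| = 15944.9084 rpm)

Stage 1 [80T→21T]: ω = 2676.0000×80/21 = 10194.2857 rpm, dir flips to −; running = −10194.2857
Stage 2 [61T→89T]: ω = 10194.2857×61/89 = 6987.0947 rpm, dir flips to +; running = +6987.0947
Stage 3 [89T→75T]: ω = 6987.0947×89/75 = 8291.3524 rpm, dir flips to −; running = −8291.3524
Stage 4 [75T→52T]: ω = 8291.3524×75/52 = 11958.6813 rpm, dir flips to +; running = +11958.6813
Stage 5 [52T→39T]: ω = 11958.6813×52/39 = 15944.9084 rpm, dir flips to −; running = −15944.9084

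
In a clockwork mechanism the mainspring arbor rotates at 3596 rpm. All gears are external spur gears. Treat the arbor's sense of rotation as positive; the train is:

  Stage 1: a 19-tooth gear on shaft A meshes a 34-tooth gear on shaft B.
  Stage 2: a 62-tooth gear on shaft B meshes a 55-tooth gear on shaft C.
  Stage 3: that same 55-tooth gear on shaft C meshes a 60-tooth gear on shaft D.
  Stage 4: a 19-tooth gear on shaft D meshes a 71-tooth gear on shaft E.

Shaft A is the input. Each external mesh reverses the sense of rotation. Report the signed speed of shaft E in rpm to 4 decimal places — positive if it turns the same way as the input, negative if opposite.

Stage 1 [19T→34T]: ω = 3596.0000×19/34 = 2009.5294 rpm, dir flips to −; running = −2009.5294
Stage 2 [62T→55T]: ω = 2009.5294×62/55 = 2265.2877 rpm, dir flips to +; running = +2265.2877
Stage 3 [55T→60T]: ω = 2265.2877×55/60 = 2076.5137 rpm, dir flips to −; running = −2076.5137
Stage 4 [19T→71T]: ω = 2076.5137×19/71 = 555.6868 rpm, dir flips to +; running = +555.6868

+555.6868 rpm (same as input, |ω| = 555.6868 rpm)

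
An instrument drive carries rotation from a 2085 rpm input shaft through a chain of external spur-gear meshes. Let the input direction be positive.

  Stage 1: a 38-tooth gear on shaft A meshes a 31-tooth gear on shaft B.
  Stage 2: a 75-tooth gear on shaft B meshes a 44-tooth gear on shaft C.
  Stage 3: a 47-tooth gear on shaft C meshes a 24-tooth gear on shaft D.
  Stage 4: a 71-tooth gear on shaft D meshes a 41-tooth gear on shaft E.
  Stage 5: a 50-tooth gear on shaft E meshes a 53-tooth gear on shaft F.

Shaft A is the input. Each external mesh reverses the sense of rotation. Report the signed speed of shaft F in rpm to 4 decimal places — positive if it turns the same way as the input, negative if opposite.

Stage 1 [38T→31T]: ω = 2085.0000×38/31 = 2555.8065 rpm, dir flips to −; running = −2555.8065
Stage 2 [75T→44T]: ω = 2555.8065×75/44 = 4356.4883 rpm, dir flips to +; running = +4356.4883
Stage 3 [47T→24T]: ω = 4356.4883×47/24 = 8531.4562 rpm, dir flips to −; running = −8531.4562
Stage 4 [71T→41T]: ω = 8531.4562×71/41 = 14773.9851 rpm, dir flips to +; running = +14773.9851
Stage 5 [50T→53T]: ω = 14773.9851×50/53 = 13937.7218 rpm, dir flips to −; running = −13937.7218

-13937.7218 rpm (opposite to input, |ω| = 13937.7218 rpm)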